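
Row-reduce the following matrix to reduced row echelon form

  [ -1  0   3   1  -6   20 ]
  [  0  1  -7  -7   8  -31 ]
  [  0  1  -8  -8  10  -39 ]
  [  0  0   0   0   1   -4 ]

[[1, 0, 0, 2, 0, 4], [0, 1, 0, 0, 0, 1], [0, 0, 1, 1, 0, 0], [0, 0, 0, 0, 1, -4]]

R1 ← -1·R1
  [ 1  0  -3  -1   6  -20 ]
  [ 0  1  -7  -7   8  -31 ]
  [ 0  1  -8  -8  10  -39 ]
  [ 0  0   0   0   1   -4 ]
R3 ← R3 − R2
  [ 1  0  -3  -1  6  -20 ]
  [ 0  1  -7  -7  8  -31 ]
  [ 0  0  -1  -1  2   -8 ]
  [ 0  0   0   0  1   -4 ]
R3 ← -1·R3
  [ 1  0  -3  -1   6  -20 ]
  [ 0  1  -7  -7   8  -31 ]
  [ 0  0   1   1  -2    8 ]
  [ 0  0   0   0   1   -4 ]
R3 ← R3 + 2·R4
  [ 1  0  -3  -1  6  -20 ]
  [ 0  1  -7  -7  8  -31 ]
  [ 0  0   1   1  0    0 ]
  [ 0  0   0   0  1   -4 ]
R2 ← R2 − 8·R4
  [ 1  0  -3  -1  6  -20 ]
  [ 0  1  -7  -7  0    1 ]
  [ 0  0   1   1  0    0 ]
  [ 0  0   0   0  1   -4 ]
R1 ← R1 − 6·R4
  [ 1  0  -3  -1  0   4 ]
  [ 0  1  -7  -7  0   1 ]
  [ 0  0   1   1  0   0 ]
  [ 0  0   0   0  1  -4 ]
R2 ← R2 + 7·R3
  [ 1  0  -3  -1  0   4 ]
  [ 0  1   0   0  0   1 ]
  [ 0  0   1   1  0   0 ]
  [ 0  0   0   0  1  -4 ]
R1 ← R1 + 3·R3
  [ 1  0  0  2  0   4 ]
  [ 0  1  0  0  0   1 ]
  [ 0  0  1  1  0   0 ]
  [ 0  0  0  0  1  -4 ]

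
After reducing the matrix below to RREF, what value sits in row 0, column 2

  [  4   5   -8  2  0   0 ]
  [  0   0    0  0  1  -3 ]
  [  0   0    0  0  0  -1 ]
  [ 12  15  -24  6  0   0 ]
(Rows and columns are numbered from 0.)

ρ1 -> 1/4·ρ1
  [  1  5/4   -2  1/2  0   0 ]
  [  0    0    0    0  1  -3 ]
  [  0    0    0    0  0  -1 ]
  [ 12   15  -24    6  0   0 ]
ρ4 -> ρ4 − 12·ρ1
  [ 1  5/4  -2  1/2  0   0 ]
  [ 0    0   0    0  1  -3 ]
  [ 0    0   0    0  0  -1 ]
  [ 0    0   0    0  0   0 ]
ρ3 -> -1·ρ3
  [ 1  5/4  -2  1/2  0   0 ]
  [ 0    0   0    0  1  -3 ]
  [ 0    0   0    0  0   1 ]
  [ 0    0   0    0  0   0 ]
ρ2 -> ρ2 + 3·ρ3
  [ 1  5/4  -2  1/2  0  0 ]
  [ 0    0   0    0  1  0 ]
  [ 0    0   0    0  0  1 ]
  [ 0    0   0    0  0  0 ]

-2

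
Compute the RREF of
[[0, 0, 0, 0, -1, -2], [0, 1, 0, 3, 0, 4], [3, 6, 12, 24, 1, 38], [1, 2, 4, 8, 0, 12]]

R1 <-> R3
  [ 3  6  12  24   1  38 ]
  [ 0  1   0   3   0   4 ]
  [ 0  0   0   0  -1  -2 ]
  [ 1  2   4   8   0  12 ]
R1 ← 1/3·R1
  [ 1  2  4  8  1/3  38/3 ]
  [ 0  1  0  3    0     4 ]
  [ 0  0  0  0   -1    -2 ]
  [ 1  2  4  8    0    12 ]
R4 ← R4 − R1
  [ 1  2  4  8   1/3  38/3 ]
  [ 0  1  0  3     0     4 ]
  [ 0  0  0  0    -1    -2 ]
  [ 0  0  0  0  -1/3  -2/3 ]
R3 ← -1·R3
  [ 1  2  4  8   1/3  38/3 ]
  [ 0  1  0  3     0     4 ]
  [ 0  0  0  0     1     2 ]
  [ 0  0  0  0  -1/3  -2/3 ]
R4 ← R4 + 1/3·R3
  [ 1  2  4  8  1/3  38/3 ]
  [ 0  1  0  3    0     4 ]
  [ 0  0  0  0    1     2 ]
  [ 0  0  0  0    0     0 ]
R1 ← R1 − 1/3·R3
  [ 1  2  4  8  0  12 ]
  [ 0  1  0  3  0   4 ]
  [ 0  0  0  0  1   2 ]
  [ 0  0  0  0  0   0 ]
R1 ← R1 − 2·R2
  [ 1  0  4  2  0  4 ]
  [ 0  1  0  3  0  4 ]
  [ 0  0  0  0  1  2 ]
  [ 0  0  0  0  0  0 ]

[[1, 0, 4, 2, 0, 4], [0, 1, 0, 3, 0, 4], [0, 0, 0, 0, 1, 2], [0, 0, 0, 0, 0, 0]]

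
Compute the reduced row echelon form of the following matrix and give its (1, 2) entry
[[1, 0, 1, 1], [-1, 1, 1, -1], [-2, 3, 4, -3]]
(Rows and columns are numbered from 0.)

2

ρ2 ← ρ2 + ρ1
  [  1  0  1   1 ]
  [  0  1  2   0 ]
  [ -2  3  4  -3 ]
ρ3 ← ρ3 + 2·ρ1
  [ 1  0  1   1 ]
  [ 0  1  2   0 ]
  [ 0  3  6  -1 ]
ρ3 ← ρ3 − 3·ρ2
  [ 1  0  1   1 ]
  [ 0  1  2   0 ]
  [ 0  0  0  -1 ]
ρ3 ← -1·ρ3
  [ 1  0  1  1 ]
  [ 0  1  2  0 ]
  [ 0  0  0  1 ]
ρ1 ← ρ1 − ρ3
  [ 1  0  1  0 ]
  [ 0  1  2  0 ]
  [ 0  0  0  1 ]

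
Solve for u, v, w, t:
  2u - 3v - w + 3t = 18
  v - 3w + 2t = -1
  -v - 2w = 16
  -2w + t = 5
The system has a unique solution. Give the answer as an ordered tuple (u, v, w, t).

(5, -6, -5, -5)

Form the augmented matrix and row-reduce:
  [ 2  -3  -1  3  |  18 ]
  [ 0   1  -3  2  |  -1 ]
  [ 0  -1  -2  0  |  16 ]
  [ 0   0  -2  1  |   5 ]
Multiply r1 by 1/2.
  [ 1  -3/2  -1/2  3/2  |   9 ]
  [ 0     1    -3    2  |  -1 ]
  [ 0    -1    -2    0  |  16 ]
  [ 0     0    -2    1  |   5 ]
Add r2 to r3.
  [ 1  -3/2  -1/2  3/2  |   9 ]
  [ 0     1    -3    2  |  -1 ]
  [ 0     0    -5    2  |  15 ]
  [ 0     0    -2    1  |   5 ]
Multiply r3 by -1/5.
  [ 1  -3/2  -1/2   3/2  |   9 ]
  [ 0     1    -3     2  |  -1 ]
  [ 0     0     1  -2/5  |  -3 ]
  [ 0     0    -2     1  |   5 ]
Add 2 times r3 to r4.
  [ 1  -3/2  -1/2   3/2  |   9 ]
  [ 0     1    -3     2  |  -1 ]
  [ 0     0     1  -2/5  |  -3 ]
  [ 0     0     0   1/5  |  -1 ]
Multiply r4 by 5.
  [ 1  -3/2  -1/2   3/2  |   9 ]
  [ 0     1    -3     2  |  -1 ]
  [ 0     0     1  -2/5  |  -3 ]
  [ 0     0     0     1  |  -5 ]
Add 2/5 times r4 to r3.
  [ 1  -3/2  -1/2  3/2  |   9 ]
  [ 0     1    -3    2  |  -1 ]
  [ 0     0     1    0  |  -5 ]
  [ 0     0     0    1  |  -5 ]
Subtract 2 times r4 from r2.
  [ 1  -3/2  -1/2  3/2  |   9 ]
  [ 0     1    -3    0  |   9 ]
  [ 0     0     1    0  |  -5 ]
  [ 0     0     0    1  |  -5 ]
Subtract 3/2 times r4 from r1.
  [ 1  -3/2  -1/2  0  |  33/2 ]
  [ 0     1    -3  0  |     9 ]
  [ 0     0     1  0  |    -5 ]
  [ 0     0     0  1  |    -5 ]
Add 3 times r3 to r2.
  [ 1  -3/2  -1/2  0  |  33/2 ]
  [ 0     1     0  0  |    -6 ]
  [ 0     0     1  0  |    -5 ]
  [ 0     0     0  1  |    -5 ]
Add 1/2 times r3 to r1.
  [ 1  -3/2  0  0  |  14 ]
  [ 0     1  0  0  |  -6 ]
  [ 0     0  1  0  |  -5 ]
  [ 0     0  0  1  |  -5 ]
Add 3/2 times r2 to r1.
  [ 1  0  0  0  |   5 ]
  [ 0  1  0  0  |  -6 ]
  [ 0  0  1  0  |  -5 ]
  [ 0  0  0  1  |  -5 ]
Reading off the last column: u = 5, v = -6, w = -5, t = -5.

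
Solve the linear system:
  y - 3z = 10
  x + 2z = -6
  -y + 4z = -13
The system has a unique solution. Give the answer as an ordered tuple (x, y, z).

(0, 1, -3)

Form the augmented matrix and row-reduce:
  [ 0   1  -3  |   10 ]
  [ 1   0   2  |   -6 ]
  [ 0  -1   4  |  -13 ]
ρ1 <-> ρ2
  [ 1   0   2  |   -6 ]
  [ 0   1  -3  |   10 ]
  [ 0  -1   4  |  -13 ]
ρ3 -> ρ3 + ρ2
  [ 1  0   2  |  -6 ]
  [ 0  1  -3  |  10 ]
  [ 0  0   1  |  -3 ]
ρ2 -> ρ2 + 3·ρ3
  [ 1  0  2  |  -6 ]
  [ 0  1  0  |   1 ]
  [ 0  0  1  |  -3 ]
ρ1 -> ρ1 − 2·ρ3
  [ 1  0  0  |   0 ]
  [ 0  1  0  |   1 ]
  [ 0  0  1  |  -3 ]
Reading off the last column: x = 0, y = 1, z = -3.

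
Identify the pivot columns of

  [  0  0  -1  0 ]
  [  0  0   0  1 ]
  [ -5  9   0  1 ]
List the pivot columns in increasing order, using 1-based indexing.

R1 ↔ R3
  [ -5  9   0  1 ]
  [  0  0   0  1 ]
  [  0  0  -1  0 ]
R1 := -1/5·R1
  [ 1  -9/5   0  -1/5 ]
  [ 0     0   0     1 ]
  [ 0     0  -1     0 ]
R2 ↔ R3
  [ 1  -9/5   0  -1/5 ]
  [ 0     0  -1     0 ]
  [ 0     0   0     1 ]
R2 := -1·R2
  [ 1  -9/5  0  -1/5 ]
  [ 0     0  1     0 ]
  [ 0     0  0     1 ]
R1 := R1 + 1/5·R3
  [ 1  -9/5  0  0 ]
  [ 0     0  1  0 ]
  [ 0     0  0  1 ]
Pivot columns are the columns containing a leading 1.

1, 3, 4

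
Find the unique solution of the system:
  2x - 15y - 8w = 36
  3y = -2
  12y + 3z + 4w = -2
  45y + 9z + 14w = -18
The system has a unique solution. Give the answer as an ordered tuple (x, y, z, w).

Form the augmented matrix and row-reduce:
  [ 2  -15  0  -8  |   36 ]
  [ 0    3  0   0  |   -2 ]
  [ 0   12  3   4  |   -2 ]
  [ 0   45  9  14  |  -18 ]
Multiply r1 by 1/2.
Multiply r2 by 1/3.
Subtract 12 times r2 from r3.
Subtract 45 times r2 from r4.
Multiply r3 by 1/3.
Subtract 9 times r3 from r4.
Multiply r4 by 1/2.
Subtract 4/3 times r4 from r3.
Add 4 times r4 to r1.
Add 15/2 times r2 to r1.
Reading off the last column: x = 1, y = -2/3, z = 6, w = -3.

(1, -2/3, 6, -3)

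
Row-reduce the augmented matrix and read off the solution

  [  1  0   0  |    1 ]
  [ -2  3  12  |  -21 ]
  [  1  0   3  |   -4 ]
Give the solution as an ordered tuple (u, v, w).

(1, 1/3, -5/3)

r2 := r2 + 2·r1
  [ 1  0   0  |    1 ]
  [ 0  3  12  |  -19 ]
  [ 1  0   3  |   -4 ]
r3 := r3 − r1
  [ 1  0   0  |    1 ]
  [ 0  3  12  |  -19 ]
  [ 0  0   3  |   -5 ]
r2 := 1/3·r2
  [ 1  0  0  |      1 ]
  [ 0  1  4  |  -19/3 ]
  [ 0  0  3  |     -5 ]
r3 := 1/3·r3
  [ 1  0  0  |      1 ]
  [ 0  1  4  |  -19/3 ]
  [ 0  0  1  |   -5/3 ]
r2 := r2 − 4·r3
  [ 1  0  0  |     1 ]
  [ 0  1  0  |   1/3 ]
  [ 0  0  1  |  -5/3 ]
Reading off the last column: u = 1, v = 1/3, w = -5/3.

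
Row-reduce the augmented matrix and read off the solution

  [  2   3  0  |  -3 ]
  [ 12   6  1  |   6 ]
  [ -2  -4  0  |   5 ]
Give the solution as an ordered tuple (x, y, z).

(3/2, -2, 0)

ρ1 → 1/2·ρ1
  [  1  3/2  0  |  -3/2 ]
  [ 12    6  1  |     6 ]
  [ -2   -4  0  |     5 ]
ρ2 → ρ2 − 12·ρ1
  [  1  3/2  0  |  -3/2 ]
  [  0  -12  1  |    24 ]
  [ -2   -4  0  |     5 ]
ρ3 → ρ3 + 2·ρ1
  [ 1  3/2  0  |  -3/2 ]
  [ 0  -12  1  |    24 ]
  [ 0   -1  0  |     2 ]
ρ2 → -1/12·ρ2
  [ 1  3/2      0  |  -3/2 ]
  [ 0    1  -1/12  |    -2 ]
  [ 0   -1      0  |     2 ]
ρ3 → ρ3 + ρ2
  [ 1  3/2      0  |  -3/2 ]
  [ 0    1  -1/12  |    -2 ]
  [ 0    0  -1/12  |     0 ]
ρ3 → -12·ρ3
  [ 1  3/2      0  |  -3/2 ]
  [ 0    1  -1/12  |    -2 ]
  [ 0    0      1  |     0 ]
ρ2 → ρ2 + 1/12·ρ3
  [ 1  3/2  0  |  -3/2 ]
  [ 0    1  0  |    -2 ]
  [ 0    0  1  |     0 ]
ρ1 → ρ1 − 3/2·ρ2
  [ 1  0  0  |  3/2 ]
  [ 0  1  0  |   -2 ]
  [ 0  0  1  |    0 ]
Reading off the last column: x = 3/2, y = -2, z = 0.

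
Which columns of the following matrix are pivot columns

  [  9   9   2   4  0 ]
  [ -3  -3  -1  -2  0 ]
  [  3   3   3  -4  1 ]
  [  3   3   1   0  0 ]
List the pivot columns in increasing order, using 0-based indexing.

0, 2, 3, 4

Multiply r1 by 1/9.
  [  1   1  2/9  4/9  0 ]
  [ -3  -3   -1   -2  0 ]
  [  3   3    3   -4  1 ]
  [  3   3    1    0  0 ]
Add 3 times r1 to r2.
  [ 1  1   2/9   4/9  0 ]
  [ 0  0  -1/3  -2/3  0 ]
  [ 3  3     3    -4  1 ]
  [ 3  3     1     0  0 ]
Subtract 3 times r1 from r3.
  [ 1  1   2/9    4/9  0 ]
  [ 0  0  -1/3   -2/3  0 ]
  [ 0  0   7/3  -16/3  1 ]
  [ 3  3     1      0  0 ]
Subtract 3 times r1 from r4.
  [ 1  1   2/9    4/9  0 ]
  [ 0  0  -1/3   -2/3  0 ]
  [ 0  0   7/3  -16/3  1 ]
  [ 0  0   1/3   -4/3  0 ]
Multiply r2 by -3.
  [ 1  1  2/9    4/9  0 ]
  [ 0  0    1      2  0 ]
  [ 0  0  7/3  -16/3  1 ]
  [ 0  0  1/3   -4/3  0 ]
Subtract 7/3 times r2 from r3.
  [ 1  1  2/9   4/9  0 ]
  [ 0  0    1     2  0 ]
  [ 0  0    0   -10  1 ]
  [ 0  0  1/3  -4/3  0 ]
Subtract 1/3 times r2 from r4.
  [ 1  1  2/9  4/9  0 ]
  [ 0  0    1    2  0 ]
  [ 0  0    0  -10  1 ]
  [ 0  0    0   -2  0 ]
Multiply r3 by -1/10.
  [ 1  1  2/9  4/9      0 ]
  [ 0  0    1    2      0 ]
  [ 0  0    0    1  -1/10 ]
  [ 0  0    0   -2      0 ]
Add 2 times r3 to r4.
  [ 1  1  2/9  4/9      0 ]
  [ 0  0    1    2      0 ]
  [ 0  0    0    1  -1/10 ]
  [ 0  0    0    0   -1/5 ]
Multiply r4 by -5.
  [ 1  1  2/9  4/9      0 ]
  [ 0  0    1    2      0 ]
  [ 0  0    0    1  -1/10 ]
  [ 0  0    0    0      1 ]
Add 1/10 times r4 to r3.
  [ 1  1  2/9  4/9  0 ]
  [ 0  0    1    2  0 ]
  [ 0  0    0    1  0 ]
  [ 0  0    0    0  1 ]
Subtract 2 times r3 from r2.
  [ 1  1  2/9  4/9  0 ]
  [ 0  0    1    0  0 ]
  [ 0  0    0    1  0 ]
  [ 0  0    0    0  1 ]
Subtract 4/9 times r3 from r1.
  [ 1  1  2/9  0  0 ]
  [ 0  0    1  0  0 ]
  [ 0  0    0  1  0 ]
  [ 0  0    0  0  1 ]
Subtract 2/9 times r2 from r1.
  [ 1  1  0  0  0 ]
  [ 0  0  1  0  0 ]
  [ 0  0  0  1  0 ]
  [ 0  0  0  0  1 ]
Pivot columns are the columns containing a leading 1.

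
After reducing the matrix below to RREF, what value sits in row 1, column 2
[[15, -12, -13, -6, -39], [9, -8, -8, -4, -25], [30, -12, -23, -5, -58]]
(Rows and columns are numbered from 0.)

R1 := 1/15·R1
  [  1  -4/5  -13/15  -2/5  -13/5 ]
  [  9    -8      -8    -4    -25 ]
  [ 30   -12     -23    -5    -58 ]
R2 := R2 − 9·R1
  [  1  -4/5  -13/15  -2/5  -13/5 ]
  [  0  -4/5    -1/5  -2/5   -8/5 ]
  [ 30   -12     -23    -5    -58 ]
R3 := R3 − 30·R1
  [ 1  -4/5  -13/15  -2/5  -13/5 ]
  [ 0  -4/5    -1/5  -2/5   -8/5 ]
  [ 0    12       3     7     20 ]
R2 := -5/4·R2
  [ 1  -4/5  -13/15  -2/5  -13/5 ]
  [ 0     1     1/4   1/2      2 ]
  [ 0    12       3     7     20 ]
R3 := R3 − 12·R2
  [ 1  -4/5  -13/15  -2/5  -13/5 ]
  [ 0     1     1/4   1/2      2 ]
  [ 0     0       0     1     -4 ]
R2 := R2 − 1/2·R3
  [ 1  -4/5  -13/15  -2/5  -13/5 ]
  [ 0     1     1/4     0      4 ]
  [ 0     0       0     1     -4 ]
R1 := R1 + 2/5·R3
  [ 1  -4/5  -13/15  0  -21/5 ]
  [ 0     1     1/4  0      4 ]
  [ 0     0       0  1     -4 ]
R1 := R1 + 4/5·R2
  [ 1  0  -2/3  0  -1 ]
  [ 0  1   1/4  0   4 ]
  [ 0  0     0  1  -4 ]

1/4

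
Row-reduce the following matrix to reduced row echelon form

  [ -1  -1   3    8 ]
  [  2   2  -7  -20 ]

r1 := -1·r1
  [ 1  1  -3   -8 ]
  [ 2  2  -7  -20 ]
r2 := r2 − 2·r1
  [ 1  1  -3  -8 ]
  [ 0  0  -1  -4 ]
r2 := -1·r2
  [ 1  1  -3  -8 ]
  [ 0  0   1   4 ]
r1 := r1 + 3·r2
  [ 1  1  0  4 ]
  [ 0  0  1  4 ]

[[1, 1, 0, 4], [0, 0, 1, 4]]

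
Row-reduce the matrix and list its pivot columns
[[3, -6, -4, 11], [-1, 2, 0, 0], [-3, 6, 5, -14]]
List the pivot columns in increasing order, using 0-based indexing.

ρ1 ← 1/3·ρ1
ρ2 ← ρ2 + ρ1
ρ3 ← ρ3 + 3·ρ1
ρ2 ← -3/4·ρ2
ρ3 ← ρ3 − ρ2
ρ3 ← -4·ρ3
ρ2 ← ρ2 + 11/4·ρ3
ρ1 ← ρ1 − 11/3·ρ3
ρ1 ← ρ1 + 4/3·ρ2
Pivot columns are the columns containing a leading 1.

0, 2, 3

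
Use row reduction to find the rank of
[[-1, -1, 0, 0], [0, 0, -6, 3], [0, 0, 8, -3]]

R1 := -1·R1
  [ 1  1   0   0 ]
  [ 0  0  -6   3 ]
  [ 0  0   8  -3 ]
R2 := -1/6·R2
  [ 1  1  0     0 ]
  [ 0  0  1  -1/2 ]
  [ 0  0  8    -3 ]
R3 := R3 − 8·R2
  [ 1  1  0     0 ]
  [ 0  0  1  -1/2 ]
  [ 0  0  0     1 ]
R2 := R2 + 1/2·R3
  [ 1  1  0  0 ]
  [ 0  0  1  0 ]
  [ 0  0  0  1 ]
The reduced form has 3 nonzero rows.

rank = 3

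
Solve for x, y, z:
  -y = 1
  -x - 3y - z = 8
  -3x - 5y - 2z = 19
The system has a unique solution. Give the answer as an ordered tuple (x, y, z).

Form the augmented matrix and row-reduce:
  [  0  -1   0  |   1 ]
  [ -1  -3  -1  |   8 ]
  [ -3  -5  -2  |  19 ]
R1 ↔ R2
  [ -1  -3  -1  |   8 ]
  [  0  -1   0  |   1 ]
  [ -3  -5  -2  |  19 ]
R1 := -1·R1
  [  1   3   1  |  -8 ]
  [  0  -1   0  |   1 ]
  [ -3  -5  -2  |  19 ]
R3 := R3 + 3·R1
  [ 1   3  1  |  -8 ]
  [ 0  -1  0  |   1 ]
  [ 0   4  1  |  -5 ]
R2 := -1·R2
  [ 1  3  1  |  -8 ]
  [ 0  1  0  |  -1 ]
  [ 0  4  1  |  -5 ]
R3 := R3 − 4·R2
  [ 1  3  1  |  -8 ]
  [ 0  1  0  |  -1 ]
  [ 0  0  1  |  -1 ]
R1 := R1 − R3
  [ 1  3  0  |  -7 ]
  [ 0  1  0  |  -1 ]
  [ 0  0  1  |  -1 ]
R1 := R1 − 3·R2
  [ 1  0  0  |  -4 ]
  [ 0  1  0  |  -1 ]
  [ 0  0  1  |  -1 ]
Reading off the last column: x = -4, y = -1, z = -1.

(-4, -1, -1)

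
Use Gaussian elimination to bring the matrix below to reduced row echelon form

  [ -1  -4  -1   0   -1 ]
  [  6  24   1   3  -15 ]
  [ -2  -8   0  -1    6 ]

r1 → -1·r1
  [  1   4  1   0    1 ]
  [  6  24  1   3  -15 ]
  [ -2  -8  0  -1    6 ]
r2 → r2 − 6·r1
  [  1   4   1   0    1 ]
  [  0   0  -5   3  -21 ]
  [ -2  -8   0  -1    6 ]
r3 → r3 + 2·r1
  [ 1  4   1   0    1 ]
  [ 0  0  -5   3  -21 ]
  [ 0  0   2  -1    8 ]
r2 → -1/5·r2
  [ 1  4  1     0     1 ]
  [ 0  0  1  -3/5  21/5 ]
  [ 0  0  2    -1     8 ]
r3 → r3 − 2·r2
  [ 1  4  1     0     1 ]
  [ 0  0  1  -3/5  21/5 ]
  [ 0  0  0   1/5  -2/5 ]
r3 → 5·r3
  [ 1  4  1     0     1 ]
  [ 0  0  1  -3/5  21/5 ]
  [ 0  0  0     1    -2 ]
r2 → r2 + 3/5·r3
  [ 1  4  1  0   1 ]
  [ 0  0  1  0   3 ]
  [ 0  0  0  1  -2 ]
r1 → r1 − r2
  [ 1  4  0  0  -2 ]
  [ 0  0  1  0   3 ]
  [ 0  0  0  1  -2 ]

[[1, 4, 0, 0, -2], [0, 0, 1, 0, 3], [0, 0, 0, 1, -2]]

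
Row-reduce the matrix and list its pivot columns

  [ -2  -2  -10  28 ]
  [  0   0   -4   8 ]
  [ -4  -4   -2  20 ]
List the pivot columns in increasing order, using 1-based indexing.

1, 3

R1 ← -1/2·R1
  [  1   1   5  -14 ]
  [  0   0  -4    8 ]
  [ -4  -4  -2   20 ]
R3 ← R3 + 4·R1
  [ 1  1   5  -14 ]
  [ 0  0  -4    8 ]
  [ 0  0  18  -36 ]
R2 ← -1/4·R2
  [ 1  1   5  -14 ]
  [ 0  0   1   -2 ]
  [ 0  0  18  -36 ]
R3 ← R3 − 18·R2
  [ 1  1  5  -14 ]
  [ 0  0  1   -2 ]
  [ 0  0  0    0 ]
R1 ← R1 − 5·R2
  [ 1  1  0  -4 ]
  [ 0  0  1  -2 ]
  [ 0  0  0   0 ]
Pivot columns are the columns containing a leading 1.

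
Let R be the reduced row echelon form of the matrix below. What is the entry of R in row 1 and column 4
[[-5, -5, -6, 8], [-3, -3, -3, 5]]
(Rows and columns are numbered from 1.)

r1 -> -1/5·r1
  [  1   1  6/5  -8/5 ]
  [ -3  -3   -3     5 ]
r2 -> r2 + 3·r1
  [ 1  1  6/5  -8/5 ]
  [ 0  0  3/5   1/5 ]
r2 -> 5/3·r2
  [ 1  1  6/5  -8/5 ]
  [ 0  0    1   1/3 ]
r1 -> r1 − 6/5·r2
  [ 1  1  0   -2 ]
  [ 0  0  1  1/3 ]

-2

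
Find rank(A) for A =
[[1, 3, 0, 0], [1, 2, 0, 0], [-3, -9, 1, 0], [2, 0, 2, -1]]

rank = 4

r2 ← r2 − r1
  [  1   3  0   0 ]
  [  0  -1  0   0 ]
  [ -3  -9  1   0 ]
  [  2   0  2  -1 ]
r3 ← r3 + 3·r1
  [ 1   3  0   0 ]
  [ 0  -1  0   0 ]
  [ 0   0  1   0 ]
  [ 2   0  2  -1 ]
r4 ← r4 − 2·r1
  [ 1   3  0   0 ]
  [ 0  -1  0   0 ]
  [ 0   0  1   0 ]
  [ 0  -6  2  -1 ]
r2 ← -1·r2
  [ 1   3  0   0 ]
  [ 0   1  0   0 ]
  [ 0   0  1   0 ]
  [ 0  -6  2  -1 ]
r4 ← r4 + 6·r2
  [ 1  3  0   0 ]
  [ 0  1  0   0 ]
  [ 0  0  1   0 ]
  [ 0  0  2  -1 ]
r4 ← r4 − 2·r3
  [ 1  3  0   0 ]
  [ 0  1  0   0 ]
  [ 0  0  1   0 ]
  [ 0  0  0  -1 ]
r4 ← -1·r4
  [ 1  3  0  0 ]
  [ 0  1  0  0 ]
  [ 0  0  1  0 ]
  [ 0  0  0  1 ]
r1 ← r1 − 3·r2
  [ 1  0  0  0 ]
  [ 0  1  0  0 ]
  [ 0  0  1  0 ]
  [ 0  0  0  1 ]
The reduced form has 4 nonzero rows.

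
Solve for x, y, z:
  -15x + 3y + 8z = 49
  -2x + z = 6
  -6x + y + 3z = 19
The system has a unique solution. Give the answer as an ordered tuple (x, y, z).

Form the augmented matrix and row-reduce:
  [ -15  3  8  |  49 ]
  [  -2  0  1  |   6 ]
  [  -6  1  3  |  19 ]
ρ1 → -1/15·ρ1
ρ2 → ρ2 + 2·ρ1
ρ3 → ρ3 + 6·ρ1
ρ2 → -5/2·ρ2
ρ3 → ρ3 + 1/5·ρ2
ρ3 → -6·ρ3
ρ2 → ρ2 − 1/6·ρ3
ρ1 → ρ1 + 8/15·ρ3
ρ1 → ρ1 + 1/5·ρ2
Reading off the last column: x = -2, y = 1, z = 2.

(-2, 1, 2)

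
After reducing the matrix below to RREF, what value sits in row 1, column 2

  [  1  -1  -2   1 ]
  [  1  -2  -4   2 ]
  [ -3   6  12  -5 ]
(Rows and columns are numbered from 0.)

r2 → r2 − r1
  [  1  -1  -2   1 ]
  [  0  -1  -2   1 ]
  [ -3   6  12  -5 ]
r3 → r3 + 3·r1
  [ 1  -1  -2   1 ]
  [ 0  -1  -2   1 ]
  [ 0   3   6  -2 ]
r2 → -1·r2
  [ 1  -1  -2   1 ]
  [ 0   1   2  -1 ]
  [ 0   3   6  -2 ]
r3 → r3 − 3·r2
  [ 1  -1  -2   1 ]
  [ 0   1   2  -1 ]
  [ 0   0   0   1 ]
r2 → r2 + r3
  [ 1  -1  -2  1 ]
  [ 0   1   2  0 ]
  [ 0   0   0  1 ]
r1 → r1 − r3
  [ 1  -1  -2  0 ]
  [ 0   1   2  0 ]
  [ 0   0   0  1 ]
r1 → r1 + r2
  [ 1  0  0  0 ]
  [ 0  1  2  0 ]
  [ 0  0  0  1 ]

2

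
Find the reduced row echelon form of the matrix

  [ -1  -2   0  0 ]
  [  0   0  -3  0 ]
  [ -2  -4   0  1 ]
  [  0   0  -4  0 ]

[[1, 2, 0, 0], [0, 0, 1, 0], [0, 0, 0, 1], [0, 0, 0, 0]]

Multiply r1 by -1.
  [  1   2   0  0 ]
  [  0   0  -3  0 ]
  [ -2  -4   0  1 ]
  [  0   0  -4  0 ]
Add 2 times r1 to r3.
  [ 1  2   0  0 ]
  [ 0  0  -3  0 ]
  [ 0  0   0  1 ]
  [ 0  0  -4  0 ]
Multiply r2 by -1/3.
  [ 1  2   0  0 ]
  [ 0  0   1  0 ]
  [ 0  0   0  1 ]
  [ 0  0  -4  0 ]
Add 4 times r2 to r4.
  [ 1  2  0  0 ]
  [ 0  0  1  0 ]
  [ 0  0  0  1 ]
  [ 0  0  0  0 ]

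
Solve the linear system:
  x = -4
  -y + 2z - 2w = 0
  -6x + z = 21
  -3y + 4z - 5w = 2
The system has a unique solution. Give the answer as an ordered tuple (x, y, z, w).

(-4, 2, -3, -4)

Form the augmented matrix and row-reduce:
  [  1   0  0   0  |  -4 ]
  [  0  -1  2  -2  |   0 ]
  [ -6   0  1   0  |  21 ]
  [  0  -3  4  -5  |   2 ]
R3 -> R3 + 6·R1
  [ 1   0  0   0  |  -4 ]
  [ 0  -1  2  -2  |   0 ]
  [ 0   0  1   0  |  -3 ]
  [ 0  -3  4  -5  |   2 ]
R2 -> -1·R2
  [ 1   0   0   0  |  -4 ]
  [ 0   1  -2   2  |   0 ]
  [ 0   0   1   0  |  -3 ]
  [ 0  -3   4  -5  |   2 ]
R4 -> R4 + 3·R2
  [ 1  0   0  0  |  -4 ]
  [ 0  1  -2  2  |   0 ]
  [ 0  0   1  0  |  -3 ]
  [ 0  0  -2  1  |   2 ]
R4 -> R4 + 2·R3
  [ 1  0   0  0  |  -4 ]
  [ 0  1  -2  2  |   0 ]
  [ 0  0   1  0  |  -3 ]
  [ 0  0   0  1  |  -4 ]
R2 -> R2 − 2·R4
  [ 1  0   0  0  |  -4 ]
  [ 0  1  -2  0  |   8 ]
  [ 0  0   1  0  |  -3 ]
  [ 0  0   0  1  |  -4 ]
R2 -> R2 + 2·R3
  [ 1  0  0  0  |  -4 ]
  [ 0  1  0  0  |   2 ]
  [ 0  0  1  0  |  -3 ]
  [ 0  0  0  1  |  -4 ]
Reading off the last column: x = -4, y = 2, z = -3, w = -4.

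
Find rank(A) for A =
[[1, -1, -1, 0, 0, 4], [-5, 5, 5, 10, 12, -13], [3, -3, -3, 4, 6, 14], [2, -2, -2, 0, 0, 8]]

r2 ← r2 + 5·r1
  [ 1  -1  -1   0   0   4 ]
  [ 0   0   0  10  12   7 ]
  [ 3  -3  -3   4   6  14 ]
  [ 2  -2  -2   0   0   8 ]
r3 ← r3 − 3·r1
  [ 1  -1  -1   0   0  4 ]
  [ 0   0   0  10  12  7 ]
  [ 0   0   0   4   6  2 ]
  [ 2  -2  -2   0   0  8 ]
r4 ← r4 − 2·r1
  [ 1  -1  -1   0   0  4 ]
  [ 0   0   0  10  12  7 ]
  [ 0   0   0   4   6  2 ]
  [ 0   0   0   0   0  0 ]
r2 ← 1/10·r2
  [ 1  -1  -1  0    0     4 ]
  [ 0   0   0  1  6/5  7/10 ]
  [ 0   0   0  4    6     2 ]
  [ 0   0   0  0    0     0 ]
r3 ← r3 − 4·r2
  [ 1  -1  -1  0    0     4 ]
  [ 0   0   0  1  6/5  7/10 ]
  [ 0   0   0  0  6/5  -4/5 ]
  [ 0   0   0  0    0     0 ]
r3 ← 5/6·r3
  [ 1  -1  -1  0    0     4 ]
  [ 0   0   0  1  6/5  7/10 ]
  [ 0   0   0  0    1  -2/3 ]
  [ 0   0   0  0    0     0 ]
r2 ← r2 − 6/5·r3
  [ 1  -1  -1  0  0     4 ]
  [ 0   0   0  1  0   3/2 ]
  [ 0   0   0  0  1  -2/3 ]
  [ 0   0   0  0  0     0 ]
The reduced form has 3 nonzero rows.

rank = 3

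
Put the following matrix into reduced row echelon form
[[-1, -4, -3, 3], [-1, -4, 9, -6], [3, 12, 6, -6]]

[[1, 4, 0, 0], [0, 0, 1, 0], [0, 0, 0, 1]]

r1 := -1·r1
r2 := r2 + r1
r3 := r3 − 3·r1
r2 := 1/12·r2
r3 := r3 + 3·r2
r3 := 4/3·r3
r2 := r2 + 3/4·r3
r1 := r1 + 3·r3
r1 := r1 − 3·r2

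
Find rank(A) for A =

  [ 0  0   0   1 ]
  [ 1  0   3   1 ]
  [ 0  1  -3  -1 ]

rank = 3

r1 <-> r2
  [ 1  0   3   1 ]
  [ 0  0   0   1 ]
  [ 0  1  -3  -1 ]
r2 <-> r3
  [ 1  0   3   1 ]
  [ 0  1  -3  -1 ]
  [ 0  0   0   1 ]
r2 ← r2 + r3
  [ 1  0   3  1 ]
  [ 0  1  -3  0 ]
  [ 0  0   0  1 ]
r1 ← r1 − r3
  [ 1  0   3  0 ]
  [ 0  1  -3  0 ]
  [ 0  0   0  1 ]
The reduced form has 3 nonzero rows.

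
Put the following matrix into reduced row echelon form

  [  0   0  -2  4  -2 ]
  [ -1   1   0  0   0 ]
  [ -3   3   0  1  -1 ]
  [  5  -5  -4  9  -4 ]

R1 ↔ R2
  [ -1   1   0  0   0 ]
  [  0   0  -2  4  -2 ]
  [ -3   3   0  1  -1 ]
  [  5  -5  -4  9  -4 ]
R1 -> -1·R1
  [  1  -1   0  0   0 ]
  [  0   0  -2  4  -2 ]
  [ -3   3   0  1  -1 ]
  [  5  -5  -4  9  -4 ]
R3 -> R3 + 3·R1
  [ 1  -1   0  0   0 ]
  [ 0   0  -2  4  -2 ]
  [ 0   0   0  1  -1 ]
  [ 5  -5  -4  9  -4 ]
R4 -> R4 − 5·R1
  [ 1  -1   0  0   0 ]
  [ 0   0  -2  4  -2 ]
  [ 0   0   0  1  -1 ]
  [ 0   0  -4  9  -4 ]
R2 -> -1/2·R2
  [ 1  -1   0   0   0 ]
  [ 0   0   1  -2   1 ]
  [ 0   0   0   1  -1 ]
  [ 0   0  -4   9  -4 ]
R4 -> R4 + 4·R2
  [ 1  -1  0   0   0 ]
  [ 0   0  1  -2   1 ]
  [ 0   0  0   1  -1 ]
  [ 0   0  0   1   0 ]
R4 -> R4 − R3
  [ 1  -1  0   0   0 ]
  [ 0   0  1  -2   1 ]
  [ 0   0  0   1  -1 ]
  [ 0   0  0   0   1 ]
R3 -> R3 + R4
  [ 1  -1  0   0  0 ]
  [ 0   0  1  -2  1 ]
  [ 0   0  0   1  0 ]
  [ 0   0  0   0  1 ]
R2 -> R2 − R4
  [ 1  -1  0   0  0 ]
  [ 0   0  1  -2  0 ]
  [ 0   0  0   1  0 ]
  [ 0   0  0   0  1 ]
R2 -> R2 + 2·R3
  [ 1  -1  0  0  0 ]
  [ 0   0  1  0  0 ]
  [ 0   0  0  1  0 ]
  [ 0   0  0  0  1 ]

[[1, -1, 0, 0, 0], [0, 0, 1, 0, 0], [0, 0, 0, 1, 0], [0, 0, 0, 0, 1]]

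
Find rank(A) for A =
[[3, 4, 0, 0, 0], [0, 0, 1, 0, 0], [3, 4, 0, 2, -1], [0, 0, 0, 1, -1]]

r1 -> 1/3·r1
  [ 1  4/3  0  0   0 ]
  [ 0    0  1  0   0 ]
  [ 3    4  0  2  -1 ]
  [ 0    0  0  1  -1 ]
r3 -> r3 − 3·r1
  [ 1  4/3  0  0   0 ]
  [ 0    0  1  0   0 ]
  [ 0    0  0  2  -1 ]
  [ 0    0  0  1  -1 ]
r3 -> 1/2·r3
  [ 1  4/3  0  0     0 ]
  [ 0    0  1  0     0 ]
  [ 0    0  0  1  -1/2 ]
  [ 0    0  0  1    -1 ]
r4 -> r4 − r3
  [ 1  4/3  0  0     0 ]
  [ 0    0  1  0     0 ]
  [ 0    0  0  1  -1/2 ]
  [ 0    0  0  0  -1/2 ]
r4 -> -2·r4
  [ 1  4/3  0  0     0 ]
  [ 0    0  1  0     0 ]
  [ 0    0  0  1  -1/2 ]
  [ 0    0  0  0     1 ]
r3 -> r3 + 1/2·r4
  [ 1  4/3  0  0  0 ]
  [ 0    0  1  0  0 ]
  [ 0    0  0  1  0 ]
  [ 0    0  0  0  1 ]
The reduced form has 4 nonzero rows.

rank = 4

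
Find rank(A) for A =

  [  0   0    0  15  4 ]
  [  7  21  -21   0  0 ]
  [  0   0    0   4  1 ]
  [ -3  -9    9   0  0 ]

ρ1 ↔ ρ2
  [  7  21  -21   0  0 ]
  [  0   0    0  15  4 ]
  [  0   0    0   4  1 ]
  [ -3  -9    9   0  0 ]
ρ1 ← 1/7·ρ1
  [  1   3  -3   0  0 ]
  [  0   0   0  15  4 ]
  [  0   0   0   4  1 ]
  [ -3  -9   9   0  0 ]
ρ4 ← ρ4 + 3·ρ1
  [ 1  3  -3   0  0 ]
  [ 0  0   0  15  4 ]
  [ 0  0   0   4  1 ]
  [ 0  0   0   0  0 ]
ρ2 ← 1/15·ρ2
  [ 1  3  -3  0     0 ]
  [ 0  0   0  1  4/15 ]
  [ 0  0   0  4     1 ]
  [ 0  0   0  0     0 ]
ρ3 ← ρ3 − 4·ρ2
  [ 1  3  -3  0      0 ]
  [ 0  0   0  1   4/15 ]
  [ 0  0   0  0  -1/15 ]
  [ 0  0   0  0      0 ]
ρ3 ← -15·ρ3
  [ 1  3  -3  0     0 ]
  [ 0  0   0  1  4/15 ]
  [ 0  0   0  0     1 ]
  [ 0  0   0  0     0 ]
ρ2 ← ρ2 − 4/15·ρ3
  [ 1  3  -3  0  0 ]
  [ 0  0   0  1  0 ]
  [ 0  0   0  0  1 ]
  [ 0  0   0  0  0 ]
The reduced form has 3 nonzero rows.

rank = 3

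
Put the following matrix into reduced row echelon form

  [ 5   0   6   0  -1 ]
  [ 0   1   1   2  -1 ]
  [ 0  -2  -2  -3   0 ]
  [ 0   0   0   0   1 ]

[[1, 0, 6/5, 0, 0], [0, 1, 1, 0, 0], [0, 0, 0, 1, 0], [0, 0, 0, 0, 1]]

Multiply R1 by 1/5.
  [ 1   0  6/5   0  -1/5 ]
  [ 0   1    1   2    -1 ]
  [ 0  -2   -2  -3     0 ]
  [ 0   0    0   0     1 ]
Add 2 times R2 to R3.
  [ 1  0  6/5  0  -1/5 ]
  [ 0  1    1  2    -1 ]
  [ 0  0    0  1    -2 ]
  [ 0  0    0  0     1 ]
Add 2 times R4 to R3.
  [ 1  0  6/5  0  -1/5 ]
  [ 0  1    1  2    -1 ]
  [ 0  0    0  1     0 ]
  [ 0  0    0  0     1 ]
Add R4 to R2.
  [ 1  0  6/5  0  -1/5 ]
  [ 0  1    1  2     0 ]
  [ 0  0    0  1     0 ]
  [ 0  0    0  0     1 ]
Add 1/5 times R4 to R1.
  [ 1  0  6/5  0  0 ]
  [ 0  1    1  2  0 ]
  [ 0  0    0  1  0 ]
  [ 0  0    0  0  1 ]
Subtract 2 times R3 from R2.
  [ 1  0  6/5  0  0 ]
  [ 0  1    1  0  0 ]
  [ 0  0    0  1  0 ]
  [ 0  0    0  0  1 ]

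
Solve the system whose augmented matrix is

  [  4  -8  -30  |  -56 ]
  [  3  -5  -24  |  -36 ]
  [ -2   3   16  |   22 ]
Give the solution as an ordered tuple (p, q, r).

(-2, 6, 0)

Multiply ρ1 by 1/4.
  [  1  -2  -15/2  |  -14 ]
  [  3  -5    -24  |  -36 ]
  [ -2   3     16  |   22 ]
Subtract 3 times ρ1 from ρ2.
  [  1  -2  -15/2  |  -14 ]
  [  0   1   -3/2  |    6 ]
  [ -2   3     16  |   22 ]
Add 2 times ρ1 to ρ3.
  [ 1  -2  -15/2  |  -14 ]
  [ 0   1   -3/2  |    6 ]
  [ 0  -1      1  |   -6 ]
Add ρ2 to ρ3.
  [ 1  -2  -15/2  |  -14 ]
  [ 0   1   -3/2  |    6 ]
  [ 0   0   -1/2  |    0 ]
Multiply ρ3 by -2.
  [ 1  -2  -15/2  |  -14 ]
  [ 0   1   -3/2  |    6 ]
  [ 0   0      1  |    0 ]
Add 3/2 times ρ3 to ρ2.
  [ 1  -2  -15/2  |  -14 ]
  [ 0   1      0  |    6 ]
  [ 0   0      1  |    0 ]
Add 15/2 times ρ3 to ρ1.
  [ 1  -2  0  |  -14 ]
  [ 0   1  0  |    6 ]
  [ 0   0  1  |    0 ]
Add 2 times ρ2 to ρ1.
  [ 1  0  0  |  -2 ]
  [ 0  1  0  |   6 ]
  [ 0  0  1  |   0 ]
Reading off the last column: p = -2, q = 6, r = 0.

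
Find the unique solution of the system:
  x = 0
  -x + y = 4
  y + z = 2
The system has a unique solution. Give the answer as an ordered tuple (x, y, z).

Form the augmented matrix and row-reduce:
  [  1  0  0  |  0 ]
  [ -1  1  0  |  4 ]
  [  0  1  1  |  2 ]
R2 ← R2 + R1
  [ 1  0  0  |  0 ]
  [ 0  1  0  |  4 ]
  [ 0  1  1  |  2 ]
R3 ← R3 − R2
  [ 1  0  0  |   0 ]
  [ 0  1  0  |   4 ]
  [ 0  0  1  |  -2 ]
Reading off the last column: x = 0, y = 4, z = -2.

(0, 4, -2)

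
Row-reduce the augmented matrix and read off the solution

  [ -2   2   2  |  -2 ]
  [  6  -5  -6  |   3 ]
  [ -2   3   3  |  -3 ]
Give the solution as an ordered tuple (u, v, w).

(0, -3, 2)

r1 → -1/2·r1
  [  1  -1  -1  |   1 ]
  [  6  -5  -6  |   3 ]
  [ -2   3   3  |  -3 ]
r2 → r2 − 6·r1
  [  1  -1  -1  |   1 ]
  [  0   1   0  |  -3 ]
  [ -2   3   3  |  -3 ]
r3 → r3 + 2·r1
  [ 1  -1  -1  |   1 ]
  [ 0   1   0  |  -3 ]
  [ 0   1   1  |  -1 ]
r3 → r3 − r2
  [ 1  -1  -1  |   1 ]
  [ 0   1   0  |  -3 ]
  [ 0   0   1  |   2 ]
r1 → r1 + r3
  [ 1  -1  0  |   3 ]
  [ 0   1  0  |  -3 ]
  [ 0   0  1  |   2 ]
r1 → r1 + r2
  [ 1  0  0  |   0 ]
  [ 0  1  0  |  -3 ]
  [ 0  0  1  |   2 ]
Reading off the last column: u = 0, v = -3, w = 2.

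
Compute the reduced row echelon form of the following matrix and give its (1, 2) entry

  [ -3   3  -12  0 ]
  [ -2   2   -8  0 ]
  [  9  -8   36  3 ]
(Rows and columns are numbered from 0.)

Multiply R1 by -1/3.
Add 2 times R1 to R2.
Subtract 9 times R1 from R3.
Swap R2 and R3.
Add R2 to R1.

0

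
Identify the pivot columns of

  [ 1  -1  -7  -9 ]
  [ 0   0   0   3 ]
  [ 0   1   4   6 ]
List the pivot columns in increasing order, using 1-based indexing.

R2 <-> R3
R3 := 1/3·R3
R2 := R2 − 6·R3
R1 := R1 + 9·R3
R1 := R1 + R2
Pivot columns are the columns containing a leading 1.

1, 2, 4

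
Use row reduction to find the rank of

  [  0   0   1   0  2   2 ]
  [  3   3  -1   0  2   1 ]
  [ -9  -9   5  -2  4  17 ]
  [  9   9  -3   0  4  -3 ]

rank = 4

ρ1 <=> ρ2
  [  3   3  -1   0  2   1 ]
  [  0   0   1   0  2   2 ]
  [ -9  -9   5  -2  4  17 ]
  [  9   9  -3   0  4  -3 ]
ρ1 → 1/3·ρ1
  [  1   1  -1/3   0  2/3  1/3 ]
  [  0   0     1   0    2    2 ]
  [ -9  -9     5  -2    4   17 ]
  [  9   9    -3   0    4   -3 ]
ρ3 → ρ3 + 9·ρ1
  [ 1  1  -1/3   0  2/3  1/3 ]
  [ 0  0     1   0    2    2 ]
  [ 0  0     2  -2   10   20 ]
  [ 9  9    -3   0    4   -3 ]
ρ4 → ρ4 − 9·ρ1
  [ 1  1  -1/3   0  2/3  1/3 ]
  [ 0  0     1   0    2    2 ]
  [ 0  0     2  -2   10   20 ]
  [ 0  0     0   0   -2   -6 ]
ρ3 → ρ3 − 2·ρ2
  [ 1  1  -1/3   0  2/3  1/3 ]
  [ 0  0     1   0    2    2 ]
  [ 0  0     0  -2    6   16 ]
  [ 0  0     0   0   -2   -6 ]
ρ3 → -1/2·ρ3
  [ 1  1  -1/3  0  2/3  1/3 ]
  [ 0  0     1  0    2    2 ]
  [ 0  0     0  1   -3   -8 ]
  [ 0  0     0  0   -2   -6 ]
ρ4 → -1/2·ρ4
  [ 1  1  -1/3  0  2/3  1/3 ]
  [ 0  0     1  0    2    2 ]
  [ 0  0     0  1   -3   -8 ]
  [ 0  0     0  0    1    3 ]
ρ3 → ρ3 + 3·ρ4
  [ 1  1  -1/3  0  2/3  1/3 ]
  [ 0  0     1  0    2    2 ]
  [ 0  0     0  1    0    1 ]
  [ 0  0     0  0    1    3 ]
ρ2 → ρ2 − 2·ρ4
  [ 1  1  -1/3  0  2/3  1/3 ]
  [ 0  0     1  0    0   -4 ]
  [ 0  0     0  1    0    1 ]
  [ 0  0     0  0    1    3 ]
ρ1 → ρ1 − 2/3·ρ4
  [ 1  1  -1/3  0  0  -5/3 ]
  [ 0  0     1  0  0    -4 ]
  [ 0  0     0  1  0     1 ]
  [ 0  0     0  0  1     3 ]
ρ1 → ρ1 + 1/3·ρ2
  [ 1  1  0  0  0  -3 ]
  [ 0  0  1  0  0  -4 ]
  [ 0  0  0  1  0   1 ]
  [ 0  0  0  0  1   3 ]
The reduced form has 4 nonzero rows.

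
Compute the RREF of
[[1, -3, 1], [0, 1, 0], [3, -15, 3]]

R3 ← R3 − 3·R1
  [ 1  -3  1 ]
  [ 0   1  0 ]
  [ 0  -6  0 ]
R3 ← R3 + 6·R2
  [ 1  -3  1 ]
  [ 0   1  0 ]
  [ 0   0  0 ]
R1 ← R1 + 3·R2
  [ 1  0  1 ]
  [ 0  1  0 ]
  [ 0  0  0 ]

[[1, 0, 1], [0, 1, 0], [0, 0, 0]]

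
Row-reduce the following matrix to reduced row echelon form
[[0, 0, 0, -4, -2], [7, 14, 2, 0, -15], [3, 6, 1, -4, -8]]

[[1, 2, 0, 0, -3], [0, 0, 1, 0, 3], [0, 0, 0, 1, 1/2]]

R1 <=> R2
  [ 7  14  2   0  -15 ]
  [ 0   0  0  -4   -2 ]
  [ 3   6  1  -4   -8 ]
R1 := 1/7·R1
  [ 1  2  2/7   0  -15/7 ]
  [ 0  0    0  -4     -2 ]
  [ 3  6    1  -4     -8 ]
R3 := R3 − 3·R1
  [ 1  2  2/7   0  -15/7 ]
  [ 0  0    0  -4     -2 ]
  [ 0  0  1/7  -4  -11/7 ]
R2 <=> R3
  [ 1  2  2/7   0  -15/7 ]
  [ 0  0  1/7  -4  -11/7 ]
  [ 0  0    0  -4     -2 ]
R2 := 7·R2
  [ 1  2  2/7    0  -15/7 ]
  [ 0  0    1  -28    -11 ]
  [ 0  0    0   -4     -2 ]
R3 := -1/4·R3
  [ 1  2  2/7    0  -15/7 ]
  [ 0  0    1  -28    -11 ]
  [ 0  0    0    1    1/2 ]
R2 := R2 + 28·R3
  [ 1  2  2/7  0  -15/7 ]
  [ 0  0    1  0      3 ]
  [ 0  0    0  1    1/2 ]
R1 := R1 − 2/7·R2
  [ 1  2  0  0   -3 ]
  [ 0  0  1  0    3 ]
  [ 0  0  0  1  1/2 ]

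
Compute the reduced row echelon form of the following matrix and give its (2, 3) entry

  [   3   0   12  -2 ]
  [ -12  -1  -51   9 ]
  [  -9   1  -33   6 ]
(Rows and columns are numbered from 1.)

3

R1 ← 1/3·R1
  [   1   0    4  -2/3 ]
  [ -12  -1  -51     9 ]
  [  -9   1  -33     6 ]
R2 ← R2 + 12·R1
  [  1   0    4  -2/3 ]
  [  0  -1   -3     1 ]
  [ -9   1  -33     6 ]
R3 ← R3 + 9·R1
  [ 1   0   4  -2/3 ]
  [ 0  -1  -3     1 ]
  [ 0   1   3     0 ]
R2 ← -1·R2
  [ 1  0  4  -2/3 ]
  [ 0  1  3    -1 ]
  [ 0  1  3     0 ]
R3 ← R3 − R2
  [ 1  0  4  -2/3 ]
  [ 0  1  3    -1 ]
  [ 0  0  0     1 ]
R2 ← R2 + R3
  [ 1  0  4  -2/3 ]
  [ 0  1  3     0 ]
  [ 0  0  0     1 ]
R1 ← R1 + 2/3·R3
  [ 1  0  4  0 ]
  [ 0  1  3  0 ]
  [ 0  0  0  1 ]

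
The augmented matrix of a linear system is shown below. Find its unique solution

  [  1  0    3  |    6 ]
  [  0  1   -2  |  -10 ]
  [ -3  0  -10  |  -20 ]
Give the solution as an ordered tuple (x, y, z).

Add 3 times R1 to R3.
  [ 1  0   3  |    6 ]
  [ 0  1  -2  |  -10 ]
  [ 0  0  -1  |   -2 ]
Multiply R3 by -1.
  [ 1  0   3  |    6 ]
  [ 0  1  -2  |  -10 ]
  [ 0  0   1  |    2 ]
Add 2 times R3 to R2.
  [ 1  0  3  |   6 ]
  [ 0  1  0  |  -6 ]
  [ 0  0  1  |   2 ]
Subtract 3 times R3 from R1.
  [ 1  0  0  |   0 ]
  [ 0  1  0  |  -6 ]
  [ 0  0  1  |   2 ]
Reading off the last column: x = 0, y = -6, z = 2.

(0, -6, 2)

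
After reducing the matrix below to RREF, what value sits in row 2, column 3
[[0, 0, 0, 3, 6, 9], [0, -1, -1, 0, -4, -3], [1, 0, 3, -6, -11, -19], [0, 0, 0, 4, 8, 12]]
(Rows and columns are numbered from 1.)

Swap ρ1 and ρ3.
  [ 1   0   3  -6  -11  -19 ]
  [ 0  -1  -1   0   -4   -3 ]
  [ 0   0   0   3    6    9 ]
  [ 0   0   0   4    8   12 ]
Multiply ρ2 by -1.
  [ 1  0  3  -6  -11  -19 ]
  [ 0  1  1   0    4    3 ]
  [ 0  0  0   3    6    9 ]
  [ 0  0  0   4    8   12 ]
Multiply ρ3 by 1/3.
  [ 1  0  3  -6  -11  -19 ]
  [ 0  1  1   0    4    3 ]
  [ 0  0  0   1    2    3 ]
  [ 0  0  0   4    8   12 ]
Subtract 4 times ρ3 from ρ4.
  [ 1  0  3  -6  -11  -19 ]
  [ 0  1  1   0    4    3 ]
  [ 0  0  0   1    2    3 ]
  [ 0  0  0   0    0    0 ]
Add 6 times ρ3 to ρ1.
  [ 1  0  3  0  1  -1 ]
  [ 0  1  1  0  4   3 ]
  [ 0  0  0  1  2   3 ]
  [ 0  0  0  0  0   0 ]

1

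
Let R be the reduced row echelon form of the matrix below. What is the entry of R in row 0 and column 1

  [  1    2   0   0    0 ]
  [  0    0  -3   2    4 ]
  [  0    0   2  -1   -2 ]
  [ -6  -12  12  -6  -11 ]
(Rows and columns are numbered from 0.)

Add 6 times ρ1 to ρ4.
  [ 1  2   0   0    0 ]
  [ 0  0  -3   2    4 ]
  [ 0  0   2  -1   -2 ]
  [ 0  0  12  -6  -11 ]
Multiply ρ2 by -1/3.
  [ 1  2   0     0     0 ]
  [ 0  0   1  -2/3  -4/3 ]
  [ 0  0   2    -1    -2 ]
  [ 0  0  12    -6   -11 ]
Subtract 2 times ρ2 from ρ3.
  [ 1  2   0     0     0 ]
  [ 0  0   1  -2/3  -4/3 ]
  [ 0  0   0   1/3   2/3 ]
  [ 0  0  12    -6   -11 ]
Subtract 12 times ρ2 from ρ4.
  [ 1  2  0     0     0 ]
  [ 0  0  1  -2/3  -4/3 ]
  [ 0  0  0   1/3   2/3 ]
  [ 0  0  0     2     5 ]
Multiply ρ3 by 3.
  [ 1  2  0     0     0 ]
  [ 0  0  1  -2/3  -4/3 ]
  [ 0  0  0     1     2 ]
  [ 0  0  0     2     5 ]
Subtract 2 times ρ3 from ρ4.
  [ 1  2  0     0     0 ]
  [ 0  0  1  -2/3  -4/3 ]
  [ 0  0  0     1     2 ]
  [ 0  0  0     0     1 ]
Subtract 2 times ρ4 from ρ3.
  [ 1  2  0     0     0 ]
  [ 0  0  1  -2/3  -4/3 ]
  [ 0  0  0     1     0 ]
  [ 0  0  0     0     1 ]
Add 4/3 times ρ4 to ρ2.
  [ 1  2  0     0  0 ]
  [ 0  0  1  -2/3  0 ]
  [ 0  0  0     1  0 ]
  [ 0  0  0     0  1 ]
Add 2/3 times ρ3 to ρ2.
  [ 1  2  0  0  0 ]
  [ 0  0  1  0  0 ]
  [ 0  0  0  1  0 ]
  [ 0  0  0  0  1 ]

2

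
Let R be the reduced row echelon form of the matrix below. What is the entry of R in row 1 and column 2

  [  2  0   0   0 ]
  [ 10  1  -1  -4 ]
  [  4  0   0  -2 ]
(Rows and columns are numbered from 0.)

-1

R1 ← 1/2·R1
R2 ← R2 − 10·R1
R3 ← R3 − 4·R1
R3 ← -1/2·R3
R2 ← R2 + 4·R3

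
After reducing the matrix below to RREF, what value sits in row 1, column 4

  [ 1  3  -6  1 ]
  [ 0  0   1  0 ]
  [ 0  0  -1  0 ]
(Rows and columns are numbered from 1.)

1

ρ3 -> ρ3 + ρ2
  [ 1  3  -6  1 ]
  [ 0  0   1  0 ]
  [ 0  0   0  0 ]
ρ1 -> ρ1 + 6·ρ2
  [ 1  3  0  1 ]
  [ 0  0  1  0 ]
  [ 0  0  0  0 ]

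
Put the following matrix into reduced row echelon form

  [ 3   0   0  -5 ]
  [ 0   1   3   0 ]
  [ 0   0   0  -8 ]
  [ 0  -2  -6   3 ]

[[1, 0, 0, 0], [0, 1, 3, 0], [0, 0, 0, 1], [0, 0, 0, 0]]

r1 → 1/3·r1
  [ 1   0   0  -5/3 ]
  [ 0   1   3     0 ]
  [ 0   0   0    -8 ]
  [ 0  -2  -6     3 ]
r4 → r4 + 2·r2
  [ 1  0  0  -5/3 ]
  [ 0  1  3     0 ]
  [ 0  0  0    -8 ]
  [ 0  0  0     3 ]
r3 → -1/8·r3
  [ 1  0  0  -5/3 ]
  [ 0  1  3     0 ]
  [ 0  0  0     1 ]
  [ 0  0  0     3 ]
r4 → r4 − 3·r3
  [ 1  0  0  -5/3 ]
  [ 0  1  3     0 ]
  [ 0  0  0     1 ]
  [ 0  0  0     0 ]
r1 → r1 + 5/3·r3
  [ 1  0  0  0 ]
  [ 0  1  3  0 ]
  [ 0  0  0  1 ]
  [ 0  0  0  0 ]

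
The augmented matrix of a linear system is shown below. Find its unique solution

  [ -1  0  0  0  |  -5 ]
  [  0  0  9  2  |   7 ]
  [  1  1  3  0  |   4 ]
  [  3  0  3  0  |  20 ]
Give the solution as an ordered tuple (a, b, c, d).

(5, -6, 5/3, -4)

Multiply r1 by -1.
  [ 1  0  0  0  |   5 ]
  [ 0  0  9  2  |   7 ]
  [ 1  1  3  0  |   4 ]
  [ 3  0  3  0  |  20 ]
Subtract r1 from r3.
  [ 1  0  0  0  |   5 ]
  [ 0  0  9  2  |   7 ]
  [ 0  1  3  0  |  -1 ]
  [ 3  0  3  0  |  20 ]
Subtract 3 times r1 from r4.
  [ 1  0  0  0  |   5 ]
  [ 0  0  9  2  |   7 ]
  [ 0  1  3  0  |  -1 ]
  [ 0  0  3  0  |   5 ]
Swap r2 and r3.
  [ 1  0  0  0  |   5 ]
  [ 0  1  3  0  |  -1 ]
  [ 0  0  9  2  |   7 ]
  [ 0  0  3  0  |   5 ]
Multiply r3 by 1/9.
  [ 1  0  0    0  |    5 ]
  [ 0  1  3    0  |   -1 ]
  [ 0  0  1  2/9  |  7/9 ]
  [ 0  0  3    0  |    5 ]
Subtract 3 times r3 from r4.
  [ 1  0  0     0  |    5 ]
  [ 0  1  3     0  |   -1 ]
  [ 0  0  1   2/9  |  7/9 ]
  [ 0  0  0  -2/3  |  8/3 ]
Multiply r4 by -3/2.
  [ 1  0  0    0  |    5 ]
  [ 0  1  3    0  |   -1 ]
  [ 0  0  1  2/9  |  7/9 ]
  [ 0  0  0    1  |   -4 ]
Subtract 2/9 times r4 from r3.
  [ 1  0  0  0  |    5 ]
  [ 0  1  3  0  |   -1 ]
  [ 0  0  1  0  |  5/3 ]
  [ 0  0  0  1  |   -4 ]
Subtract 3 times r3 from r2.
  [ 1  0  0  0  |    5 ]
  [ 0  1  0  0  |   -6 ]
  [ 0  0  1  0  |  5/3 ]
  [ 0  0  0  1  |   -4 ]
Reading off the last column: a = 5, b = -6, c = 5/3, d = -4.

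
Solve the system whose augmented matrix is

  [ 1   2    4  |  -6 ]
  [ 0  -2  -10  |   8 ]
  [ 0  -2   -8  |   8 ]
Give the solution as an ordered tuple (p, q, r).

(2, -4, 0)

Multiply ρ2 by -1/2.
Add 2 times ρ2 to ρ3.
Multiply ρ3 by 1/2.
Subtract 5 times ρ3 from ρ2.
Subtract 4 times ρ3 from ρ1.
Subtract 2 times ρ2 from ρ1.
Reading off the last column: p = 2, q = -4, r = 0.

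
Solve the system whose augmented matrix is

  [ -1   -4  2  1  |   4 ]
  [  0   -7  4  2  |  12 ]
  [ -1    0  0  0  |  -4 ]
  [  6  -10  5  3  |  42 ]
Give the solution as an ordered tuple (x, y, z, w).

ρ1 := -1·ρ1
  [  1    4  -2  -1  |  -4 ]
  [  0   -7   4   2  |  12 ]
  [ -1    0   0   0  |  -4 ]
  [  6  -10   5   3  |  42 ]
ρ3 := ρ3 + ρ1
  [ 1    4  -2  -1  |  -4 ]
  [ 0   -7   4   2  |  12 ]
  [ 0    4  -2  -1  |  -8 ]
  [ 6  -10   5   3  |  42 ]
ρ4 := ρ4 − 6·ρ1
  [ 1    4  -2  -1  |  -4 ]
  [ 0   -7   4   2  |  12 ]
  [ 0    4  -2  -1  |  -8 ]
  [ 0  -34  17   9  |  66 ]
ρ2 := -1/7·ρ2
  [ 1    4    -2    -1  |     -4 ]
  [ 0    1  -4/7  -2/7  |  -12/7 ]
  [ 0    4    -2    -1  |     -8 ]
  [ 0  -34    17     9  |     66 ]
ρ3 := ρ3 − 4·ρ2
  [ 1    4    -2    -1  |     -4 ]
  [ 0    1  -4/7  -2/7  |  -12/7 ]
  [ 0    0   2/7   1/7  |   -8/7 ]
  [ 0  -34    17     9  |     66 ]
ρ4 := ρ4 + 34·ρ2
  [ 1  4     -2    -1  |     -4 ]
  [ 0  1   -4/7  -2/7  |  -12/7 ]
  [ 0  0    2/7   1/7  |   -8/7 ]
  [ 0  0  -17/7  -5/7  |   54/7 ]
ρ3 := 7/2·ρ3
  [ 1  4     -2    -1  |     -4 ]
  [ 0  1   -4/7  -2/7  |  -12/7 ]
  [ 0  0      1   1/2  |     -4 ]
  [ 0  0  -17/7  -5/7  |   54/7 ]
ρ4 := ρ4 + 17/7·ρ3
  [ 1  4    -2    -1  |     -4 ]
  [ 0  1  -4/7  -2/7  |  -12/7 ]
  [ 0  0     1   1/2  |     -4 ]
  [ 0  0     0   1/2  |     -2 ]
ρ4 := 2·ρ4
  [ 1  4    -2    -1  |     -4 ]
  [ 0  1  -4/7  -2/7  |  -12/7 ]
  [ 0  0     1   1/2  |     -4 ]
  [ 0  0     0     1  |     -4 ]
ρ3 := ρ3 − 1/2·ρ4
  [ 1  4    -2    -1  |     -4 ]
  [ 0  1  -4/7  -2/7  |  -12/7 ]
  [ 0  0     1     0  |     -2 ]
  [ 0  0     0     1  |     -4 ]
ρ2 := ρ2 + 2/7·ρ4
  [ 1  4    -2  -1  |     -4 ]
  [ 0  1  -4/7   0  |  -20/7 ]
  [ 0  0     1   0  |     -2 ]
  [ 0  0     0   1  |     -4 ]
ρ1 := ρ1 + ρ4
  [ 1  4    -2  0  |     -8 ]
  [ 0  1  -4/7  0  |  -20/7 ]
  [ 0  0     1  0  |     -2 ]
  [ 0  0     0  1  |     -4 ]
ρ2 := ρ2 + 4/7·ρ3
  [ 1  4  -2  0  |  -8 ]
  [ 0  1   0  0  |  -4 ]
  [ 0  0   1  0  |  -2 ]
  [ 0  0   0  1  |  -4 ]
ρ1 := ρ1 + 2·ρ3
  [ 1  4  0  0  |  -12 ]
  [ 0  1  0  0  |   -4 ]
  [ 0  0  1  0  |   -2 ]
  [ 0  0  0  1  |   -4 ]
ρ1 := ρ1 − 4·ρ2
  [ 1  0  0  0  |   4 ]
  [ 0  1  0  0  |  -4 ]
  [ 0  0  1  0  |  -2 ]
  [ 0  0  0  1  |  -4 ]
Reading off the last column: x = 4, y = -4, z = -2, w = -4.

(4, -4, -2, -4)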